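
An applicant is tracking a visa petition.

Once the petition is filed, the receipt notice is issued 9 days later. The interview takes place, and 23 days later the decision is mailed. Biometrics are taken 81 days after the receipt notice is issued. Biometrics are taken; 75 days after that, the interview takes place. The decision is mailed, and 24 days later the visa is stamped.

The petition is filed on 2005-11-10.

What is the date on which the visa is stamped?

2006-06-10

The petition is filed: Nov 10, 2005.
The receipt notice is issued: Nov 10, 2005 + 9 days = Nov 19, 2005.
Biometrics are taken: Nov 19, 2005 + 81 days = Feb 8, 2006.
The interview takes place: Feb 8, 2006 + 75 days = Apr 24, 2006.
The decision is mailed: Apr 24, 2006 + 23 days = May 17, 2006.
The visa is stamped: May 17, 2006 + 24 days = Jun 10, 2006.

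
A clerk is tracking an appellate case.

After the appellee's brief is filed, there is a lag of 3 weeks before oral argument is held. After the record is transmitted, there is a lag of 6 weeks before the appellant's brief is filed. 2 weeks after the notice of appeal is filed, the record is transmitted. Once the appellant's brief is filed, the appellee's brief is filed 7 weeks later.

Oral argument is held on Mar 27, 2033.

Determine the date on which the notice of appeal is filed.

Oral argument is held: Mar 27, 2033.
The appellee's brief is filed: Mar 27, 2033 − 3 weeks = Mar 6, 2033.
The appellant's brief is filed: Mar 6, 2033 − 7 weeks = Jan 16, 2033.
The record is transmitted: Jan 16, 2033 − 6 weeks = Dec 5, 2032.
The notice of appeal is filed: Dec 5, 2032 − 2 weeks = Nov 21, 2032.

Nov 21, 2032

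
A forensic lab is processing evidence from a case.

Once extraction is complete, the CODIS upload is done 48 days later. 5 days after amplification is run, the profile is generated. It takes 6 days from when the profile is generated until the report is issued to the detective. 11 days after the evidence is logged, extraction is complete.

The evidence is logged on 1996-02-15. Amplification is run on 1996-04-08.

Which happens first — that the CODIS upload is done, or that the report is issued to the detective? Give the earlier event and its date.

The CODIS upload is done — 1996-04-14

The evidence is logged: Feb 15, 1996.
Extraction is complete: Feb 15, 1996 + 11 days = Feb 26, 1996.
The CODIS upload is done: Feb 26, 1996 + 48 days = Apr 14, 1996.
Amplification is run: Apr 8, 1996.
The profile is generated: Apr 8, 1996 + 5 days = Apr 13, 1996.
The report is issued to the detective: Apr 13, 1996 + 6 days = Apr 19, 1996.
Comparing: the CODIS upload is done on Apr 14, 1996 vs the report is issued to the detective on Apr 19, 1996. Earlier: the CODIS upload is done.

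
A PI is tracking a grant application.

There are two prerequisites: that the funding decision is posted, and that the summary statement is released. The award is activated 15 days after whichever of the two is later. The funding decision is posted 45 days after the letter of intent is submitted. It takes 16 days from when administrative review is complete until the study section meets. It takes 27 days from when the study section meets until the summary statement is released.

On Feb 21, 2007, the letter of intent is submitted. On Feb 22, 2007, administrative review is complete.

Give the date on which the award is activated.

The letter of intent is submitted: Feb 21, 2007.
The funding decision is posted: Feb 21, 2007 + 45 days = Apr 7, 2007.
Administrative review is complete: Feb 22, 2007.
The study section meets: Feb 22, 2007 + 16 days = Mar 10, 2007.
The summary statement is released: Mar 10, 2007 + 27 days = Apr 6, 2007.
Both prerequisites met — the funding decision is posted (Apr 7, 2007), the summary statement is released (Apr 6, 2007); the later is Apr 7, 2007.
The award is activated: Apr 7, 2007 + 15 days = Apr 22, 2007.

Apr 22, 2007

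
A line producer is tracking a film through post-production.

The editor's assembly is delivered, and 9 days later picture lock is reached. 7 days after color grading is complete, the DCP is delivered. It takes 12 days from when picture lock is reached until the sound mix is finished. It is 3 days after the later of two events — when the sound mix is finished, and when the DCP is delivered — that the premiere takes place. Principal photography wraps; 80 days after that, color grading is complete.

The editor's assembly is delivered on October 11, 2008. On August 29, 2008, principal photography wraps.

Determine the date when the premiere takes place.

The editor's assembly is delivered: Oct 11, 2008.
Picture lock is reached: Oct 11, 2008 + 9 days = Oct 20, 2008.
The sound mix is finished: Oct 20, 2008 + 12 days = Nov 1, 2008.
Principal photography wraps: Aug 29, 2008.
Color grading is complete: Aug 29, 2008 + 80 days = Nov 17, 2008.
The DCP is delivered: Nov 17, 2008 + 7 days = Nov 24, 2008.
Both prerequisites met — the sound mix is finished (Nov 1, 2008), the DCP is delivered (Nov 24, 2008); the later is Nov 24, 2008.
The premiere takes place: Nov 24, 2008 + 3 days = Nov 27, 2008.

November 27, 2008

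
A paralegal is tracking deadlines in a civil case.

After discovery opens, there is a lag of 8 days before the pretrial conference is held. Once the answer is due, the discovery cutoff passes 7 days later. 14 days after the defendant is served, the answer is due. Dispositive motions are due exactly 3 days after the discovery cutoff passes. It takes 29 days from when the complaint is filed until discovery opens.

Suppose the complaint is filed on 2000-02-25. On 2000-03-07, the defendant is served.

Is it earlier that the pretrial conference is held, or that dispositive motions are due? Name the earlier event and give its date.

The complaint is filed: Feb 25, 2000.
Discovery opens: Feb 25, 2000 + 29 days = Mar 25, 2000.
The pretrial conference is held: Mar 25, 2000 + 8 days = Apr 2, 2000.
The defendant is served: Mar 7, 2000.
The answer is due: Mar 7, 2000 + 14 days = Mar 21, 2000.
The discovery cutoff passes: Mar 21, 2000 + 7 days = Mar 28, 2000.
Dispositive motions are due: Mar 28, 2000 + 3 days = Mar 31, 2000.
Comparing: the pretrial conference is held on Apr 2, 2000 vs dispositive motions are due on Mar 31, 2000. Earlier: dispositive motions are due.

Dispositive motions are due — 2000-03-31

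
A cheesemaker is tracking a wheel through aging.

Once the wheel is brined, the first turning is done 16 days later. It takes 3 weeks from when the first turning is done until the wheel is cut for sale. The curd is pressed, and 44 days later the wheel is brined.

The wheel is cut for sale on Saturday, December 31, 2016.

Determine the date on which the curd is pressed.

The wheel is cut for sale: Dec 31, 2016.
The first turning is done: Dec 31, 2016 − 3 weeks = Dec 10, 2016.
The wheel is brined: Dec 10, 2016 − 16 days = Nov 24, 2016.
The curd is pressed: Nov 24, 2016 − 44 days = Oct 11, 2016.

Tuesday, October 11, 2016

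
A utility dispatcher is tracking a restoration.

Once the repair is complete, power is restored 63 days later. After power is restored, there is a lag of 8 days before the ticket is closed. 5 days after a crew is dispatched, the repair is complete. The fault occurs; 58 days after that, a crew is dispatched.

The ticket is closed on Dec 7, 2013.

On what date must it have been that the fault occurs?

The ticket is closed: Dec 7, 2013.
Power is restored: Dec 7, 2013 − 8 days = Nov 29, 2013.
The repair is complete: Nov 29, 2013 − 63 days = Sep 27, 2013.
A crew is dispatched: Sep 27, 2013 − 5 days = Sep 22, 2013.
The fault occurs: Sep 22, 2013 − 58 days = Jul 26, 2013.

Jul 26, 2013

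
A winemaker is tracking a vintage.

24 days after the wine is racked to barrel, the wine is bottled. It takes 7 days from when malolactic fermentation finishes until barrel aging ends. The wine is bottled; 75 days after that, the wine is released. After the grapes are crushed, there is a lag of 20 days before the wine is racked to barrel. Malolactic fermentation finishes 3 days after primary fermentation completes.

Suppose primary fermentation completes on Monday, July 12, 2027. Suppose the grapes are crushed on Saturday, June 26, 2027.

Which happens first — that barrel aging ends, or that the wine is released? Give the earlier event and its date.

Barrel aging ends — Thursday, July 22, 2027

Primary fermentation completes: Jul 12, 2027.
Malolactic fermentation finishes: Jul 12, 2027 + 3 days = Jul 15, 2027.
Barrel aging ends: Jul 15, 2027 + 7 days = Jul 22, 2027.
The grapes are crushed: Jun 26, 2027.
The wine is racked to barrel: Jun 26, 2027 + 20 days = Jul 16, 2027.
The wine is bottled: Jul 16, 2027 + 24 days = Aug 9, 2027.
The wine is released: Aug 9, 2027 + 75 days = Oct 23, 2027.
Comparing: barrel aging ends on Jul 22, 2027 vs the wine is released on Oct 23, 2027. Earlier: barrel aging ends.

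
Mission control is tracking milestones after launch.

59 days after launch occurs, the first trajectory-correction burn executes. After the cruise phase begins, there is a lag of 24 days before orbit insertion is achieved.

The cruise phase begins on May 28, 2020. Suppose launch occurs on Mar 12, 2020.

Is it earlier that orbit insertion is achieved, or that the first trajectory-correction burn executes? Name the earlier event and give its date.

The cruise phase begins: May 28, 2020.
Orbit insertion is achieved: May 28, 2020 + 24 days = Jun 21, 2020.
Launch occurs: Mar 12, 2020.
The first trajectory-correction burn executes: Mar 12, 2020 + 59 days = May 10, 2020.
Comparing: orbit insertion is achieved on Jun 21, 2020 vs the first trajectory-correction burn executes on May 10, 2020. Earlier: the first trajectory-correction burn executes.

The first trajectory-correction burn executes — May 10, 2020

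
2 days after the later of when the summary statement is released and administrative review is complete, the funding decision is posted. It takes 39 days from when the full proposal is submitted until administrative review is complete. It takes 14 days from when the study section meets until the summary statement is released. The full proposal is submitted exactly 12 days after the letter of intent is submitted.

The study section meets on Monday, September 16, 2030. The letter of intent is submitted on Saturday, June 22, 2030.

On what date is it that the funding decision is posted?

The study section meets: Sep 16, 2030.
The summary statement is released: Sep 16, 2030 + 14 days = Sep 30, 2030.
The letter of intent is submitted: Jun 22, 2030.
The full proposal is submitted: Jun 22, 2030 + 12 days = Jul 4, 2030.
Administrative review is complete: Jul 4, 2030 + 39 days = Aug 12, 2030.
Both prerequisites met — the summary statement is released (Sep 30, 2030), administrative review is complete (Aug 12, 2030); the later is Sep 30, 2030.
The funding decision is posted: Sep 30, 2030 + 2 days = Oct 2, 2030.

Wednesday, October 2, 2030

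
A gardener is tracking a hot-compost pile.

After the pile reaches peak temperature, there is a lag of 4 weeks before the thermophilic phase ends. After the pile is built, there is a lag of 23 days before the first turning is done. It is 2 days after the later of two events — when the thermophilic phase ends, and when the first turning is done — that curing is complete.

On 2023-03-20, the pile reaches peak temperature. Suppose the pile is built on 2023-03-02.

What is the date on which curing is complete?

2023-04-19

The pile reaches peak temperature: Mar 20, 2023.
The thermophilic phase ends: Mar 20, 2023 + 4 weeks = Apr 17, 2023.
The pile is built: Mar 2, 2023.
The first turning is done: Mar 2, 2023 + 23 days = Mar 25, 2023.
Both prerequisites met — the thermophilic phase ends (Apr 17, 2023), the first turning is done (Mar 25, 2023); the later is Apr 17, 2023.
Curing is complete: Apr 17, 2023 + 2 days = Apr 19, 2023.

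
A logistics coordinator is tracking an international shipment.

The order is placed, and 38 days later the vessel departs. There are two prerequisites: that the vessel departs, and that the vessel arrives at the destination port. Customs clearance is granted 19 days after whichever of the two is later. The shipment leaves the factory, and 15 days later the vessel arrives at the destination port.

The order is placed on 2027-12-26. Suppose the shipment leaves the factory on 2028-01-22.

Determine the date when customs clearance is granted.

The order is placed: Dec 26, 2027.
The vessel departs: Dec 26, 2027 + 38 days = Feb 2, 2028.
The shipment leaves the factory: Jan 22, 2028.
The vessel arrives at the destination port: Jan 22, 2028 + 15 days = Feb 6, 2028.
Both prerequisites met — the vessel departs (Feb 2, 2028), the vessel arrives at the destination port (Feb 6, 2028); the later is Feb 6, 2028.
Customs clearance is granted: Feb 6, 2028 + 19 days = Feb 25, 2028.

2028-02-25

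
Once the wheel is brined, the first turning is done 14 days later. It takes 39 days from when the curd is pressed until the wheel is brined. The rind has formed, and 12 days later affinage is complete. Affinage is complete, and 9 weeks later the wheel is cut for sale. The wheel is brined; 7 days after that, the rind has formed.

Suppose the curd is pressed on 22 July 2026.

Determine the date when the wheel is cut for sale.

20 November 2026

The curd is pressed: Jul 22, 2026.
The wheel is brined: Jul 22, 2026 + 39 days = Aug 30, 2026.
The rind has formed: Aug 30, 2026 + 7 days = Sep 6, 2026.
Affinage is complete: Sep 6, 2026 + 12 days = Sep 18, 2026.
The wheel is cut for sale: Sep 18, 2026 + 9 weeks = Nov 20, 2026.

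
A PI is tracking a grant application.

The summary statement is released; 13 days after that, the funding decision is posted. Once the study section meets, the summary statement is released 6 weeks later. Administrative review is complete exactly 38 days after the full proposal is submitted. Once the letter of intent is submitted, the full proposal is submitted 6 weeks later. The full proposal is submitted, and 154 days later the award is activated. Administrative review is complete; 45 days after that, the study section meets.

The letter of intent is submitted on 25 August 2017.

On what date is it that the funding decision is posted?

21 February 2018

The letter of intent is submitted: Aug 25, 2017.
The full proposal is submitted: Aug 25, 2017 + 6 weeks = Oct 6, 2017.
Administrative review is complete: Oct 6, 2017 + 38 days = Nov 13, 2017.
The study section meets: Nov 13, 2017 + 45 days = Dec 28, 2017.
The summary statement is released: Dec 28, 2017 + 6 weeks = Feb 8, 2018.
The funding decision is posted: Feb 8, 2018 + 13 days = Feb 21, 2018.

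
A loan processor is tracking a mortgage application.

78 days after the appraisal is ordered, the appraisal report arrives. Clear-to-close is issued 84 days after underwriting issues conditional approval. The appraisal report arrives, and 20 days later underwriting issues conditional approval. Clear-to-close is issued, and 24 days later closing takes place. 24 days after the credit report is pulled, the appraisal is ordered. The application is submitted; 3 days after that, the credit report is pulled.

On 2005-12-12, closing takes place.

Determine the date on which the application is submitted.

Closing takes place: Dec 12, 2005.
Clear-to-close is issued: Dec 12, 2005 − 24 days = Nov 18, 2005.
Underwriting issues conditional approval: Nov 18, 2005 − 84 days = Aug 26, 2005.
The appraisal report arrives: Aug 26, 2005 − 20 days = Aug 6, 2005.
The appraisal is ordered: Aug 6, 2005 − 78 days = May 20, 2005.
The credit report is pulled: May 20, 2005 − 24 days = Apr 26, 2005.
The application is submitted: Apr 26, 2005 − 3 days = Apr 23, 2005.

2005-04-23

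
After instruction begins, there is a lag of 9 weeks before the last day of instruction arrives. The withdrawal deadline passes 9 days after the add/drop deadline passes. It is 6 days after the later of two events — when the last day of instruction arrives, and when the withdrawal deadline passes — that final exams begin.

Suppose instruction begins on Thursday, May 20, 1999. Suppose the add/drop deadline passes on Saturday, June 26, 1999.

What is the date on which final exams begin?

Wednesday, July 28, 1999

Instruction begins: May 20, 1999.
The last day of instruction arrives: May 20, 1999 + 9 weeks = Jul 22, 1999.
The add/drop deadline passes: Jun 26, 1999.
The withdrawal deadline passes: Jun 26, 1999 + 9 days = Jul 5, 1999.
Both prerequisites met — the last day of instruction arrives (Jul 22, 1999), the withdrawal deadline passes (Jul 5, 1999); the later is Jul 22, 1999.
Final exams begin: Jul 22, 1999 + 6 days = Jul 28, 1999.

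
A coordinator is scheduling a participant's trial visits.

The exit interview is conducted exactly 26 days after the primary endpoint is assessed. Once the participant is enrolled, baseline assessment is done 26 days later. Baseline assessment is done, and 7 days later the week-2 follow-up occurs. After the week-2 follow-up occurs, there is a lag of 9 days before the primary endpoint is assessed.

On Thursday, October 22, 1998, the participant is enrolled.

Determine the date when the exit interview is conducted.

Tuesday, December 29, 1998

The participant is enrolled: Oct 22, 1998.
Baseline assessment is done: Oct 22, 1998 + 26 days = Nov 17, 1998.
The week-2 follow-up occurs: Nov 17, 1998 + 7 days = Nov 24, 1998.
The primary endpoint is assessed: Nov 24, 1998 + 9 days = Dec 3, 1998.
The exit interview is conducted: Dec 3, 1998 + 26 days = Dec 29, 1998.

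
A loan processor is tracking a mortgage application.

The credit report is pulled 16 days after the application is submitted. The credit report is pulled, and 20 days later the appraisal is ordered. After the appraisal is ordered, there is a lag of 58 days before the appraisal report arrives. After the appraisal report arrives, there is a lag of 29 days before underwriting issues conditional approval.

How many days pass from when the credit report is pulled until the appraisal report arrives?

78 days

Causal path: the credit report is pulled → the appraisal is ordered → the appraisal report arrives.
Total delay along the path: 20 + 58 = 78 days.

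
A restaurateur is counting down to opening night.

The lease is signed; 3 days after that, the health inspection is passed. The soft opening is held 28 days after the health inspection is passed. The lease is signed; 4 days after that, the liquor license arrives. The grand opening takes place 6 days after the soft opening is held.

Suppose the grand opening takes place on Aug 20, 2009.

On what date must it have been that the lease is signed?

Jul 14, 2009

The grand opening takes place: Aug 20, 2009.
The soft opening is held: Aug 20, 2009 − 6 days = Aug 14, 2009.
The health inspection is passed: Aug 14, 2009 − 28 days = Jul 17, 2009.
The lease is signed: Jul 17, 2009 − 3 days = Jul 14, 2009.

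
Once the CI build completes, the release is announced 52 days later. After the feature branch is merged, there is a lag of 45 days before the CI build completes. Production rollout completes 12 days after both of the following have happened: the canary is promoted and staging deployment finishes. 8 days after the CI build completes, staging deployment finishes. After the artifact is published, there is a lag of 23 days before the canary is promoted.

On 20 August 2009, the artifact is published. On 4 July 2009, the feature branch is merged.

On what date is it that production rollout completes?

The artifact is published: Aug 20, 2009.
The canary is promoted: Aug 20, 2009 + 23 days = Sep 12, 2009.
The feature branch is merged: Jul 4, 2009.
The CI build completes: Jul 4, 2009 + 45 days = Aug 18, 2009.
Staging deployment finishes: Aug 18, 2009 + 8 days = Aug 26, 2009.
Both prerequisites met — the canary is promoted (Sep 12, 2009), staging deployment finishes (Aug 26, 2009); the later is Sep 12, 2009.
Production rollout completes: Sep 12, 2009 + 12 days = Sep 24, 2009.

24 September 2009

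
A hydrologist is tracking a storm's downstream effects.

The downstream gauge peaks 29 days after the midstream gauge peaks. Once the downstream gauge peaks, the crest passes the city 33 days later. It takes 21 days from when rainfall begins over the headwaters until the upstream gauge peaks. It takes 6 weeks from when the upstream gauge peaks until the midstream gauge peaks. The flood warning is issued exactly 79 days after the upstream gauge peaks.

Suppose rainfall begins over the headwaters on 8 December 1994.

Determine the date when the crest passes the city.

Rainfall begins over the headwaters: Dec 8, 1994.
The upstream gauge peaks: Dec 8, 1994 + 21 days = Dec 29, 1994.
The midstream gauge peaks: Dec 29, 1994 + 6 weeks = Feb 9, 1995.
The downstream gauge peaks: Feb 9, 1995 + 29 days = Mar 10, 1995.
The crest passes the city: Mar 10, 1995 + 33 days = Apr 12, 1995.

12 April 1995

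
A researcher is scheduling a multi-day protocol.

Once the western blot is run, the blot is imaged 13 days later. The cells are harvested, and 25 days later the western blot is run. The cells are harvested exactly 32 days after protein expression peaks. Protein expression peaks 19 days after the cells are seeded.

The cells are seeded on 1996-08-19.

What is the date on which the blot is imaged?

1996-11-16

The cells are seeded: Aug 19, 1996.
Protein expression peaks: Aug 19, 1996 + 19 days = Sep 7, 1996.
The cells are harvested: Sep 7, 1996 + 32 days = Oct 9, 1996.
The western blot is run: Oct 9, 1996 + 25 days = Nov 3, 1996.
The blot is imaged: Nov 3, 1996 + 13 days = Nov 16, 1996.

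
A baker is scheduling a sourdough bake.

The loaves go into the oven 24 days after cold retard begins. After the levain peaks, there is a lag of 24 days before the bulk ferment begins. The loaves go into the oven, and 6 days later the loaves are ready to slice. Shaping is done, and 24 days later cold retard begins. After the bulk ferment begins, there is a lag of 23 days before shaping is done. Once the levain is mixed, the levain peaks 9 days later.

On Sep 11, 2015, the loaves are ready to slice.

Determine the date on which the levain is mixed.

The loaves are ready to slice: Sep 11, 2015.
The loaves go into the oven: Sep 11, 2015 − 6 days = Sep 5, 2015.
Cold retard begins: Sep 5, 2015 − 24 days = Aug 12, 2015.
Shaping is done: Aug 12, 2015 − 24 days = Jul 19, 2015.
The bulk ferment begins: Jul 19, 2015 − 23 days = Jun 26, 2015.
The levain peaks: Jun 26, 2015 − 24 days = Jun 2, 2015.
The levain is mixed: Jun 2, 2015 − 9 days = May 24, 2015.

May 24, 2015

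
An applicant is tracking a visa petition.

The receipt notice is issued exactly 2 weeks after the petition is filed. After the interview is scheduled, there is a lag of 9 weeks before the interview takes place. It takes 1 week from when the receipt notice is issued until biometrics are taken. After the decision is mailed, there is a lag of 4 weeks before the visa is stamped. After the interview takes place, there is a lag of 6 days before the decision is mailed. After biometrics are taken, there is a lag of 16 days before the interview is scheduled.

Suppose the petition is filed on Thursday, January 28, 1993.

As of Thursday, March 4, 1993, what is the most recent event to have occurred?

The petition is filed: Jan 28, 1993.
The receipt notice is issued: Jan 28, 1993 + 2 weeks = Feb 11, 1993.
Biometrics are taken: Feb 11, 1993 + 1 week = Feb 18, 1993.
The interview is scheduled: Feb 18, 1993 + 16 days = Mar 6, 1993.
The interview takes place: Mar 6, 1993 + 9 weeks = May 8, 1993.
The decision is mailed: May 8, 1993 + 6 days = May 14, 1993.
The visa is stamped: May 14, 1993 + 4 weeks = Jun 11, 1993.
Mar 4, 1993 falls between when biometrics are taken (Feb 18, 1993) and when the interview is scheduled (Mar 6, 1993).

Biometrics are taken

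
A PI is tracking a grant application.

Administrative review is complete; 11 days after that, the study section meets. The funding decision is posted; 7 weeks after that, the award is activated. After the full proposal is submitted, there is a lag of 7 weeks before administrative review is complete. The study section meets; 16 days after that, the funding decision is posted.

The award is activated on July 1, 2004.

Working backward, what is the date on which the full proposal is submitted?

February 27, 2004

The award is activated: Jul 1, 2004.
The funding decision is posted: Jul 1, 2004 − 7 weeks = May 13, 2004.
The study section meets: May 13, 2004 − 16 days = Apr 27, 2004.
Administrative review is complete: Apr 27, 2004 − 11 days = Apr 16, 2004.
The full proposal is submitted: Apr 16, 2004 − 7 weeks = Feb 27, 2004.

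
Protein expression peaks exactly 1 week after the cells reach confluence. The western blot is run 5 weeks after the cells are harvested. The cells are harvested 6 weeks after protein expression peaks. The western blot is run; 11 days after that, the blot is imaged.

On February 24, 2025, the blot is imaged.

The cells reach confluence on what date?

November 21, 2024

The blot is imaged: Feb 24, 2025.
The western blot is run: Feb 24, 2025 − 11 days = Feb 13, 2025.
The cells are harvested: Feb 13, 2025 − 5 weeks = Jan 9, 2025.
Protein expression peaks: Jan 9, 2025 − 6 weeks = Nov 28, 2024.
The cells reach confluence: Nov 28, 2024 − 1 week = Nov 21, 2024.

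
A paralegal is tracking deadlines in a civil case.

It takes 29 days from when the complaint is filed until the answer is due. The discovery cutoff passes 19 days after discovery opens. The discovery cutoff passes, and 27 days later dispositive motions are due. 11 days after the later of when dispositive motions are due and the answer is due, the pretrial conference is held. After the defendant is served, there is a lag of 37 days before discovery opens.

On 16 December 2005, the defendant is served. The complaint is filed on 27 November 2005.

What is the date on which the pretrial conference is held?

The defendant is served: Dec 16, 2005.
Discovery opens: Dec 16, 2005 + 37 days = Jan 22, 2006.
The discovery cutoff passes: Jan 22, 2006 + 19 days = Feb 10, 2006.
Dispositive motions are due: Feb 10, 2006 + 27 days = Mar 9, 2006.
The complaint is filed: Nov 27, 2005.
The answer is due: Nov 27, 2005 + 29 days = Dec 26, 2005.
Both prerequisites met — dispositive motions are due (Mar 9, 2006), the answer is due (Dec 26, 2005); the later is Mar 9, 2006.
The pretrial conference is held: Mar 9, 2006 + 11 days = Mar 20, 2006.

20 March 2006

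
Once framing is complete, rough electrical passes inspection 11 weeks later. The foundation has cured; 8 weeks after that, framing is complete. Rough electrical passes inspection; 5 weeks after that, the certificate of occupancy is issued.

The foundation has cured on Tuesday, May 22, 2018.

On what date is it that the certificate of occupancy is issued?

The foundation has cured: May 22, 2018.
Framing is complete: May 22, 2018 + 8 weeks = Jul 17, 2018.
Rough electrical passes inspection: Jul 17, 2018 + 11 weeks = Oct 2, 2018.
The certificate of occupancy is issued: Oct 2, 2018 + 5 weeks = Nov 6, 2018.

Tuesday, November 6, 2018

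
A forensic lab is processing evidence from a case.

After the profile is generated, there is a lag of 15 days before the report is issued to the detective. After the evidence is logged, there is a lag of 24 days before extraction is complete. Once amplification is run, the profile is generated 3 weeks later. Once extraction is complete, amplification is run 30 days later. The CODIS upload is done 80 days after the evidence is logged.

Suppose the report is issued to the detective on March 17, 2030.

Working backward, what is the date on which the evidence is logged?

The report is issued to the detective: Mar 17, 2030.
The profile is generated: Mar 17, 2030 − 15 days = Mar 2, 2030.
Amplification is run: Mar 2, 2030 − 3 weeks = Feb 9, 2030.
Extraction is complete: Feb 9, 2030 − 30 days = Jan 10, 2030.
The evidence is logged: Jan 10, 2030 − 24 days = Dec 17, 2029.

December 17, 2029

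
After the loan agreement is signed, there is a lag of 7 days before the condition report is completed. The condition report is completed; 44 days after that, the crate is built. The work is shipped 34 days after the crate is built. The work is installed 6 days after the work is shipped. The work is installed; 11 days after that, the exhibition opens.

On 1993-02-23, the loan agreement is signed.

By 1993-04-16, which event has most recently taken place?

The crate is built

The loan agreement is signed: Feb 23, 1993.
The condition report is completed: Feb 23, 1993 + 7 days = Mar 2, 1993.
The crate is built: Mar 2, 1993 + 44 days = Apr 15, 1993.
The work is shipped: Apr 15, 1993 + 34 days = May 19, 1993.
The work is installed: May 19, 1993 + 6 days = May 25, 1993.
The exhibition opens: May 25, 1993 + 11 days = Jun 5, 1993.
Apr 16, 1993 falls between when the crate is built (Apr 15, 1993) and when the work is shipped (May 19, 1993).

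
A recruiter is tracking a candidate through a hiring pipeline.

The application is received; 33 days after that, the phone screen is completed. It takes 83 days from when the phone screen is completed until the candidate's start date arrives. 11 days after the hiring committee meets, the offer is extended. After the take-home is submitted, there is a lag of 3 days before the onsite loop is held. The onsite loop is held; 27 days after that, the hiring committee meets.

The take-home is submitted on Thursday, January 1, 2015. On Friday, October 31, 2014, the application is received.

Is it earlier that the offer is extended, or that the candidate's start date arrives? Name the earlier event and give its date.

The offer is extended — Wednesday, February 11, 2015

The take-home is submitted: Jan 1, 2015.
The onsite loop is held: Jan 1, 2015 + 3 days = Jan 4, 2015.
The hiring committee meets: Jan 4, 2015 + 27 days = Jan 31, 2015.
The offer is extended: Jan 31, 2015 + 11 days = Feb 11, 2015.
The application is received: Oct 31, 2014.
The phone screen is completed: Oct 31, 2014 + 33 days = Dec 3, 2014.
The candidate's start date arrives: Dec 3, 2014 + 83 days = Feb 24, 2015.
Comparing: the offer is extended on Feb 11, 2015 vs the candidate's start date arrives on Feb 24, 2015. Earlier: the offer is extended.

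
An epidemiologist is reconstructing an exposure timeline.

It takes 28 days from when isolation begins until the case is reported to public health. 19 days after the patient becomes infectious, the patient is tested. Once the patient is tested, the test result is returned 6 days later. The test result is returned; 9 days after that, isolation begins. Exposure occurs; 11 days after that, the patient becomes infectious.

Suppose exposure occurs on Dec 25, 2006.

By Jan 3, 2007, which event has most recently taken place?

Exposure occurs

Exposure occurs: Dec 25, 2006.
The patient becomes infectious: Dec 25, 2006 + 11 days = Jan 5, 2007.
The patient is tested: Jan 5, 2007 + 19 days = Jan 24, 2007.
The test result is returned: Jan 24, 2007 + 6 days = Jan 30, 2007.
Isolation begins: Jan 30, 2007 + 9 days = Feb 8, 2007.
The case is reported to public health: Feb 8, 2007 + 28 days = Mar 8, 2007.
Jan 3, 2007 falls between when exposure occurs (Dec 25, 2006) and when the patient becomes infectious (Jan 5, 2007).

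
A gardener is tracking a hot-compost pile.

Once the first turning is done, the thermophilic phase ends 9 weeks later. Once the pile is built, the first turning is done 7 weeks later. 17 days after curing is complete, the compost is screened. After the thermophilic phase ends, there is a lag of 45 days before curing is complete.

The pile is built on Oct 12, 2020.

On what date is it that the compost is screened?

Apr 4, 2021

The pile is built: Oct 12, 2020.
The first turning is done: Oct 12, 2020 + 7 weeks = Nov 30, 2020.
The thermophilic phase ends: Nov 30, 2020 + 9 weeks = Feb 1, 2021.
Curing is complete: Feb 1, 2021 + 45 days = Mar 18, 2021.
The compost is screened: Mar 18, 2021 + 17 days = Apr 4, 2021.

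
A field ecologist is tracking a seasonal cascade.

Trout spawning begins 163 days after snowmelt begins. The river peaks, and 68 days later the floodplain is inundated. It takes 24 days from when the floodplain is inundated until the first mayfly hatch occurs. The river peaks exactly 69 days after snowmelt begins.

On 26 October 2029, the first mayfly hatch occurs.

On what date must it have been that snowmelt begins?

18 May 2029

The first mayfly hatch occurs: Oct 26, 2029.
The floodplain is inundated: Oct 26, 2029 − 24 days = Oct 2, 2029.
The river peaks: Oct 2, 2029 − 68 days = Jul 26, 2029.
Snowmelt begins: Jul 26, 2029 − 69 days = May 18, 2029.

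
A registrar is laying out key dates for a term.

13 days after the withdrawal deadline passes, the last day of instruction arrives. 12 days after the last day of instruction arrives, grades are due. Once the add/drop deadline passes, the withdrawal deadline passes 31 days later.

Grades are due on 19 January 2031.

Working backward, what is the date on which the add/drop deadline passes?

24 November 2030

Grades are due: Jan 19, 2031.
The last day of instruction arrives: Jan 19, 2031 − 12 days = Jan 7, 2031.
The withdrawal deadline passes: Jan 7, 2031 − 13 days = Dec 25, 2030.
The add/drop deadline passes: Dec 25, 2030 − 31 days = Nov 24, 2030.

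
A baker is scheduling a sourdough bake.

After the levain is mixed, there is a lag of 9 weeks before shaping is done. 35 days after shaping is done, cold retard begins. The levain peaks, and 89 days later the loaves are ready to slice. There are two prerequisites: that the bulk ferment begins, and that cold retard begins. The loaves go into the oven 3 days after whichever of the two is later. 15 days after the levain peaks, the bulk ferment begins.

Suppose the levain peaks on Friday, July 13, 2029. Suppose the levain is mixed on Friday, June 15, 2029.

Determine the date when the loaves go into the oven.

The levain peaks: Jul 13, 2029.
The bulk ferment begins: Jul 13, 2029 + 15 days = Jul 28, 2029.
The levain is mixed: Jun 15, 2029.
Shaping is done: Jun 15, 2029 + 9 weeks = Aug 17, 2029.
Cold retard begins: Aug 17, 2029 + 35 days = Sep 21, 2029.
Both prerequisites met — the bulk ferment begins (Jul 28, 2029), cold retard begins (Sep 21, 2029); the later is Sep 21, 2029.
The loaves go into the oven: Sep 21, 2029 + 3 days = Sep 24, 2029.

Monday, September 24, 2029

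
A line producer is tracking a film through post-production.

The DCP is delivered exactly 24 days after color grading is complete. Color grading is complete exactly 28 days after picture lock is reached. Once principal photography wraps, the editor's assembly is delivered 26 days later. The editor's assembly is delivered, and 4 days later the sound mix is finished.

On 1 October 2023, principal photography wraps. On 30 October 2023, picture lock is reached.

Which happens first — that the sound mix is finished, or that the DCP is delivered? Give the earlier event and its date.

Principal photography wraps: Oct 1, 2023.
The editor's assembly is delivered: Oct 1, 2023 + 26 days = Oct 27, 2023.
The sound mix is finished: Oct 27, 2023 + 4 days = Oct 31, 2023.
Picture lock is reached: Oct 30, 2023.
Color grading is complete: Oct 30, 2023 + 28 days = Nov 27, 2023.
The DCP is delivered: Nov 27, 2023 + 24 days = Dec 21, 2023.
Comparing: the sound mix is finished on Oct 31, 2023 vs the DCP is delivered on Dec 21, 2023. Earlier: the sound mix is finished.

The sound mix is finished — 31 October 2023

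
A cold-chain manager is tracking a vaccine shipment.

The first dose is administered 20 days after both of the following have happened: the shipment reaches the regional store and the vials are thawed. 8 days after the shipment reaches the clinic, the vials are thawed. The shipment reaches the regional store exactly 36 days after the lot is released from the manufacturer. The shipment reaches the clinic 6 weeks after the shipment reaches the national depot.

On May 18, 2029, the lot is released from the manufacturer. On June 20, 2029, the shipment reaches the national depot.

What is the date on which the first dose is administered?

August 29, 2029

The lot is released from the manufacturer: May 18, 2029.
The shipment reaches the regional store: May 18, 2029 + 36 days = Jun 23, 2029.
The shipment reaches the national depot: Jun 20, 2029.
The shipment reaches the clinic: Jun 20, 2029 + 6 weeks = Aug 1, 2029.
The vials are thawed: Aug 1, 2029 + 8 days = Aug 9, 2029.
Both prerequisites met — the shipment reaches the regional store (Jun 23, 2029), the vials are thawed (Aug 9, 2029); the later is Aug 9, 2029.
The first dose is administered: Aug 9, 2029 + 20 days = Aug 29, 2029.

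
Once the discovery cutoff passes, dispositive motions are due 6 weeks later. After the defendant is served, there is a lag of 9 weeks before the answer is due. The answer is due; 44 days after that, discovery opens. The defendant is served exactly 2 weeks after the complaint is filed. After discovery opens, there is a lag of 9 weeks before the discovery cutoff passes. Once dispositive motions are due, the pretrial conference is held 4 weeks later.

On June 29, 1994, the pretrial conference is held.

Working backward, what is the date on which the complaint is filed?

The pretrial conference is held: Jun 29, 1994.
Dispositive motions are due: Jun 29, 1994 − 4 weeks = Jun 1, 1994.
The discovery cutoff passes: Jun 1, 1994 − 6 weeks = Apr 20, 1994.
Discovery opens: Apr 20, 1994 − 9 weeks = Feb 16, 1994.
The answer is due: Feb 16, 1994 − 44 days = Jan 3, 1994.
The defendant is served: Jan 3, 1994 − 9 weeks = Nov 1, 1993.
The complaint is filed: Nov 1, 1993 − 2 weeks = Oct 18, 1993.

October 18, 1993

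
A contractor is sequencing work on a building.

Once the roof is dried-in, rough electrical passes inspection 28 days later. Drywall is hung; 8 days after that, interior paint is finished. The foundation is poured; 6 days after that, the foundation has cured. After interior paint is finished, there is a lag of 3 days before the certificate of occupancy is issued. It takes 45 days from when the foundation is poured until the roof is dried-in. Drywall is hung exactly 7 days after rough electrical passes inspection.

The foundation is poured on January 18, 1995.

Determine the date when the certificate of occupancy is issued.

April 19, 1995

The foundation is poured: Jan 18, 1995.
The roof is dried-in: Jan 18, 1995 + 45 days = Mar 4, 1995.
Rough electrical passes inspection: Mar 4, 1995 + 28 days = Apr 1, 1995.
Drywall is hung: Apr 1, 1995 + 7 days = Apr 8, 1995.
Interior paint is finished: Apr 8, 1995 + 8 days = Apr 16, 1995.
The certificate of occupancy is issued: Apr 16, 1995 + 3 days = Apr 19, 1995.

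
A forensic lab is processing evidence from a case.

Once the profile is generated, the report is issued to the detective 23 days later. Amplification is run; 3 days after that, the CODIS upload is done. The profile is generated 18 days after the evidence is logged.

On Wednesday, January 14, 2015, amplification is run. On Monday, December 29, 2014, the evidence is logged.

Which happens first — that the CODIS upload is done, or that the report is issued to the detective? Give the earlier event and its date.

The CODIS upload is done — Saturday, January 17, 2015

Amplification is run: Jan 14, 2015.
The CODIS upload is done: Jan 14, 2015 + 3 days = Jan 17, 2015.
The evidence is logged: Dec 29, 2014.
The profile is generated: Dec 29, 2014 + 18 days = Jan 16, 2015.
The report is issued to the detective: Jan 16, 2015 + 23 days = Feb 8, 2015.
Comparing: the CODIS upload is done on Jan 17, 2015 vs the report is issued to the detective on Feb 8, 2015. Earlier: the CODIS upload is done.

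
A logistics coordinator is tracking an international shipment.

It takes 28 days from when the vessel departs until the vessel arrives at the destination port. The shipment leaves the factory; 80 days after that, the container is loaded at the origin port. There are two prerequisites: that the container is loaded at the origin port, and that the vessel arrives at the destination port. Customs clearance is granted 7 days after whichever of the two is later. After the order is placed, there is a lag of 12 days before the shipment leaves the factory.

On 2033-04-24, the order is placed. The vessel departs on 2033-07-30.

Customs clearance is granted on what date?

The order is placed: Apr 24, 2033.
The shipment leaves the factory: Apr 24, 2033 + 12 days = May 6, 2033.
The container is loaded at the origin port: May 6, 2033 + 80 days = Jul 25, 2033.
The vessel departs: Jul 30, 2033.
The vessel arrives at the destination port: Jul 30, 2033 + 28 days = Aug 27, 2033.
Both prerequisites met — the container is loaded at the origin port (Jul 25, 2033), the vessel arrives at the destination port (Aug 27, 2033); the later is Aug 27, 2033.
Customs clearance is granted: Aug 27, 2033 + 7 days = Sep 3, 2033.

2033-09-03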